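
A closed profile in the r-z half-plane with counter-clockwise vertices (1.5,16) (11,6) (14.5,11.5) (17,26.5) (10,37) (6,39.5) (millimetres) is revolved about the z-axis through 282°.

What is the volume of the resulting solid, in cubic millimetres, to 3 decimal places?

Volume = 14549.745 mm³

Profile (r,z), 6 vertices: (1.5,16) (11,6) (14.5,11.5) (17,26.5) (10,37) (6,39.5)
edge 0: (1.5,16)→(11,6)  cross = 1.5·6 − 11·16 = -167.0000; (r_i+r_j)·cross = 12.5·-167.0000 = -2087.5000
edge 1: (11,6)→(14.5,11.5)  cross = 11·11.5 − 14.5·6 = 39.5000; (r_i+r_j)·cross = 25.5·39.5000 = 1007.2500
edge 2: (14.5,11.5)→(17,26.5)  cross = 14.5·26.5 − 17·11.5 = 188.7500; (r_i+r_j)·cross = 31.5·188.7500 = 5945.6250
edge 3: (17,26.5)→(10,37)  cross = 17·37 − 10·26.5 = 364.0000; (r_i+r_j)·cross = 27·364.0000 = 9828.0000
edge 4: (10,37)→(6,39.5)  cross = 10·39.5 − 6·37 = 173.0000; (r_i+r_j)·cross = 16·173.0000 = 2768.0000
edge 5: (6,39.5)→(1.5,16)  cross = 6·16 − 1.5·39.5 = 36.7500; (r_i+r_j)·cross = 7.5·36.7500 = 275.6250
Σcross = 635.0000 → A = |Σcross|/2 = 317.5000 mm²
Σ(r_i+r_j)·cross = 17737.0000 → first moment M = |Σ|/6 = 2956.1667
R_c = M/A = 2956.1667/317.5000 = 9.3108 mm
θ = 282° = 4.921828 rad
V = θ·R_c·A = 4.921828·9.3108·317.5000 = 14549.745 mm³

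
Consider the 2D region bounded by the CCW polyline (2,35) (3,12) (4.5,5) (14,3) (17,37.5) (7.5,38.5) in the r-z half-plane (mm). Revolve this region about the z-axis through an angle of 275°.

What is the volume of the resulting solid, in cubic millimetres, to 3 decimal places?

Volume = 19085.130 mm³

Profile (r,z), 6 vertices: (2,35) (3,12) (4.5,5) (14,3) (17,37.5) (7.5,38.5)
edge 0: (2,35)→(3,12)  cross = 2·12 − 3·35 = -81.0000; (r_i+r_j)·cross = 5·-81.0000 = -405.0000
edge 1: (3,12)→(4.5,5)  cross = 3·5 − 4.5·12 = -39.0000; (r_i+r_j)·cross = 7.5·-39.0000 = -292.5000
edge 2: (4.5,5)→(14,3)  cross = 4.5·3 − 14·5 = -56.5000; (r_i+r_j)·cross = 18.5·-56.5000 = -1045.2500
edge 3: (14,3)→(17,37.5)  cross = 14·37.5 − 17·3 = 474.0000; (r_i+r_j)·cross = 31·474.0000 = 14694.0000
edge 4: (17,37.5)→(7.5,38.5)  cross = 17·38.5 − 7.5·37.5 = 373.2500; (r_i+r_j)·cross = 24.5·373.2500 = 9144.6250
edge 5: (7.5,38.5)→(2,35)  cross = 7.5·35 − 2·38.5 = 185.5000; (r_i+r_j)·cross = 9.5·185.5000 = 1762.2500
Σcross = 856.2500 → A = |Σcross|/2 = 428.1250 mm²
Σ(r_i+r_j)·cross = 23858.1250 → first moment M = |Σ|/6 = 3976.3542
R_c = M/A = 3976.3542/428.1250 = 9.2878 mm
θ = 275° = 4.799655 rad
V = θ·R_c·A = 4.799655·9.2878·428.1250 = 19085.130 mm³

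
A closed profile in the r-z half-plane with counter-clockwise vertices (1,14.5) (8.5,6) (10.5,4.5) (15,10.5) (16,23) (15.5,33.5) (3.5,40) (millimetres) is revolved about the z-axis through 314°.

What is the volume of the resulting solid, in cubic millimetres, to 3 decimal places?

Profile (r,z), 7 vertices: (1,14.5) (8.5,6) (10.5,4.5) (15,10.5) (16,23) (15.5,33.5) (3.5,40)
edge 0: (1,14.5)→(8.5,6)  cross = 1·6 − 8.5·14.5 = -117.2500; (r_i+r_j)·cross = 9.5·-117.2500 = -1113.8750
edge 1: (8.5,6)→(10.5,4.5)  cross = 8.5·4.5 − 10.5·6 = -24.7500; (r_i+r_j)·cross = 19·-24.7500 = -470.2500
edge 2: (10.5,4.5)→(15,10.5)  cross = 10.5·10.5 − 15·4.5 = 42.7500; (r_i+r_j)·cross = 25.5·42.7500 = 1090.1250
edge 3: (15,10.5)→(16,23)  cross = 15·23 − 16·10.5 = 177.0000; (r_i+r_j)·cross = 31·177.0000 = 5487.0000
edge 4: (16,23)→(15.5,33.5)  cross = 16·33.5 − 15.5·23 = 179.5000; (r_i+r_j)·cross = 31.5·179.5000 = 5654.2500
edge 5: (15.5,33.5)→(3.5,40)  cross = 15.5·40 − 3.5·33.5 = 502.7500; (r_i+r_j)·cross = 19·502.7500 = 9552.2500
edge 6: (3.5,40)→(1,14.5)  cross = 3.5·14.5 − 1·40 = 10.7500; (r_i+r_j)·cross = 4.5·10.7500 = 48.3750
Σcross = 770.7500 → A = |Σcross|/2 = 385.3750 mm²
Σ(r_i+r_j)·cross = 20247.8750 → first moment M = |Σ|/6 = 3374.6458
R_c = M/A = 3374.6458/385.3750 = 8.7568 mm
θ = 314° = 5.480334 rad
V = θ·R_c·A = 5.480334·8.7568·385.3750 = 18494.186 mm³

Volume = 18494.186 mm³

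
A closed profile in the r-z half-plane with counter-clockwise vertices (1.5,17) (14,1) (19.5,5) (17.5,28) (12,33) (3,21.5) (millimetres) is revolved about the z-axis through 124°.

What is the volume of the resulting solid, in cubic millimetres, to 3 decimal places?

Volume = 8867.528 mm³

Profile (r,z), 6 vertices: (1.5,17) (14,1) (19.5,5) (17.5,28) (12,33) (3,21.5)
edge 0: (1.5,17)→(14,1)  cross = 1.5·1 − 14·17 = -236.5000; (r_i+r_j)·cross = 15.5·-236.5000 = -3665.7500
edge 1: (14,1)→(19.5,5)  cross = 14·5 − 19.5·1 = 50.5000; (r_i+r_j)·cross = 33.5·50.5000 = 1691.7500
edge 2: (19.5,5)→(17.5,28)  cross = 19.5·28 − 17.5·5 = 458.5000; (r_i+r_j)·cross = 37·458.5000 = 16964.5000
edge 3: (17.5,28)→(12,33)  cross = 17.5·33 − 12·28 = 241.5000; (r_i+r_j)·cross = 29.5·241.5000 = 7124.2500
edge 4: (12,33)→(3,21.5)  cross = 12·21.5 − 3·33 = 159.0000; (r_i+r_j)·cross = 15·159.0000 = 2385.0000
edge 5: (3,21.5)→(1.5,17)  cross = 3·17 − 1.5·21.5 = 18.7500; (r_i+r_j)·cross = 4.5·18.7500 = 84.3750
Σcross = 691.7500 → A = |Σcross|/2 = 345.8750 mm²
Σ(r_i+r_j)·cross = 24584.1250 → first moment M = |Σ|/6 = 4097.3542
R_c = M/A = 4097.3542/345.8750 = 11.8463 mm
θ = 124° = 2.164208 rad
V = θ·R_c·A = 2.164208·11.8463·345.8750 = 8867.528 mm³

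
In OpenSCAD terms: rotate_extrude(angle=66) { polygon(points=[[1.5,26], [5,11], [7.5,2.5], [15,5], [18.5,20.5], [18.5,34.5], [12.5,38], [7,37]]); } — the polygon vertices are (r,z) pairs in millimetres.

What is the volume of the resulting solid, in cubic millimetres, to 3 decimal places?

Volume = 5472.375 mm³

Profile (r,z), 8 vertices: (1.5,26) (5,11) (7.5,2.5) (15,5) (18.5,20.5) (18.5,34.5) (12.5,38) (7,37)
edge 0: (1.5,26)→(5,11)  cross = 1.5·11 − 5·26 = -113.5000; (r_i+r_j)·cross = 6.5·-113.5000 = -737.7500
edge 1: (5,11)→(7.5,2.5)  cross = 5·2.5 − 7.5·11 = -70.0000; (r_i+r_j)·cross = 12.5·-70.0000 = -875.0000
edge 2: (7.5,2.5)→(15,5)  cross = 7.5·5 − 15·2.5 = 0.0000; (r_i+r_j)·cross = 22.5·0.0000 = 0.0000
edge 3: (15,5)→(18.5,20.5)  cross = 15·20.5 − 18.5·5 = 215.0000; (r_i+r_j)·cross = 33.5·215.0000 = 7202.5000
edge 4: (18.5,20.5)→(18.5,34.5)  cross = 18.5·34.5 − 18.5·20.5 = 259.0000; (r_i+r_j)·cross = 37·259.0000 = 9583.0000
edge 5: (18.5,34.5)→(12.5,38)  cross = 18.5·38 − 12.5·34.5 = 271.7500; (r_i+r_j)·cross = 31·271.7500 = 8424.2500
edge 6: (12.5,38)→(7,37)  cross = 12.5·37 − 7·38 = 196.5000; (r_i+r_j)·cross = 19.5·196.5000 = 3831.7500
edge 7: (7,37)→(1.5,26)  cross = 7·26 − 1.5·37 = 126.5000; (r_i+r_j)·cross = 8.5·126.5000 = 1075.2500
Σcross = 885.2500 → A = |Σcross|/2 = 442.6250 mm²
Σ(r_i+r_j)·cross = 28504.0000 → first moment M = |Σ|/6 = 4750.6667
R_c = M/A = 4750.6667/442.6250 = 10.7329 mm
θ = 66° = 1.151917 rad
V = θ·R_c·A = 1.151917·10.7329·442.6250 = 5472.375 mm³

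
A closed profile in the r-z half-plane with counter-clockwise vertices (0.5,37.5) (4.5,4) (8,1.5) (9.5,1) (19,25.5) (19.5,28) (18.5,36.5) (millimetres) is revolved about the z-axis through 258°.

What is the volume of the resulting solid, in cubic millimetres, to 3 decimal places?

Profile (r,z), 7 vertices: (0.5,37.5) (4.5,4) (8,1.5) (9.5,1) (19,25.5) (19.5,28) (18.5,36.5)
edge 0: (0.5,37.5)→(4.5,4)  cross = 0.5·4 − 4.5·37.5 = -166.7500; (r_i+r_j)·cross = 5·-166.7500 = -833.7500
edge 1: (4.5,4)→(8,1.5)  cross = 4.5·1.5 − 8·4 = -25.2500; (r_i+r_j)·cross = 12.5·-25.2500 = -315.6250
edge 2: (8,1.5)→(9.5,1)  cross = 8·1 − 9.5·1.5 = -6.2500; (r_i+r_j)·cross = 17.5·-6.2500 = -109.3750
edge 3: (9.5,1)→(19,25.5)  cross = 9.5·25.5 − 19·1 = 223.2500; (r_i+r_j)·cross = 28.5·223.2500 = 6362.6250
edge 4: (19,25.5)→(19.5,28)  cross = 19·28 − 19.5·25.5 = 34.7500; (r_i+r_j)·cross = 38.5·34.7500 = 1337.8750
edge 5: (19.5,28)→(18.5,36.5)  cross = 19.5·36.5 − 18.5·28 = 193.7500; (r_i+r_j)·cross = 38·193.7500 = 7362.5000
edge 6: (18.5,36.5)→(0.5,37.5)  cross = 18.5·37.5 − 0.5·36.5 = 675.5000; (r_i+r_j)·cross = 19·675.5000 = 12834.5000
Σcross = 929.0000 → A = |Σcross|/2 = 464.5000 mm²
Σ(r_i+r_j)·cross = 26638.7500 → first moment M = |Σ|/6 = 4439.7917
R_c = M/A = 4439.7917/464.5000 = 9.5582 mm
θ = 258° = 4.502949 rad
V = θ·R_c·A = 4.502949·9.5582·464.5000 = 19992.158 mm³

Volume = 19992.158 mm³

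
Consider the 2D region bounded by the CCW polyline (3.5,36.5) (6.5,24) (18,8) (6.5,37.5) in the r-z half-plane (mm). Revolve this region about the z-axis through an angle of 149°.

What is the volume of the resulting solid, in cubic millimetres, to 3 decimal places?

Volume = 2375.594 mm³

Profile (r,z), 4 vertices: (3.5,36.5) (6.5,24) (18,8) (6.5,37.5)
edge 0: (3.5,36.5)→(6.5,24)  cross = 3.5·24 − 6.5·36.5 = -153.2500; (r_i+r_j)·cross = 10·-153.2500 = -1532.5000
edge 1: (6.5,24)→(18,8)  cross = 6.5·8 − 18·24 = -380.0000; (r_i+r_j)·cross = 24.5·-380.0000 = -9310.0000
edge 2: (18,8)→(6.5,37.5)  cross = 18·37.5 − 6.5·8 = 623.0000; (r_i+r_j)·cross = 24.5·623.0000 = 15263.5000
edge 3: (6.5,37.5)→(3.5,36.5)  cross = 6.5·36.5 − 3.5·37.5 = 106.0000; (r_i+r_j)·cross = 10·106.0000 = 1060.0000
Σcross = 195.7500 → A = |Σcross|/2 = 97.8750 mm²
Σ(r_i+r_j)·cross = 5481.0000 → first moment M = |Σ|/6 = 913.5000
R_c = M/A = 913.5000/97.8750 = 9.3333 mm
θ = 149° = 2.600541 rad
V = θ·R_c·A = 2.600541·9.3333·97.8750 = 2375.594 mm³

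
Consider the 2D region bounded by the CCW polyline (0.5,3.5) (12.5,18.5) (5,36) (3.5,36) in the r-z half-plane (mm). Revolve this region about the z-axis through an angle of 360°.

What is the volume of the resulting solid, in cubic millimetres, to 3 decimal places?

Volume = 6538.440 mm³

Profile (r,z), 4 vertices: (0.5,3.5) (12.5,18.5) (5,36) (3.5,36)
edge 0: (0.5,3.5)→(12.5,18.5)  cross = 0.5·18.5 − 12.5·3.5 = -34.5000; (r_i+r_j)·cross = 13·-34.5000 = -448.5000
edge 1: (12.5,18.5)→(5,36)  cross = 12.5·36 − 5·18.5 = 357.5000; (r_i+r_j)·cross = 17.5·357.5000 = 6256.2500
edge 2: (5,36)→(3.5,36)  cross = 5·36 − 3.5·36 = 54.0000; (r_i+r_j)·cross = 8.5·54.0000 = 459.0000
edge 3: (3.5,36)→(0.5,3.5)  cross = 3.5·3.5 − 0.5·36 = -5.7500; (r_i+r_j)·cross = 4·-5.7500 = -23.0000
Σcross = 371.2500 → A = |Σcross|/2 = 185.6250 mm²
Σ(r_i+r_j)·cross = 6243.7500 → first moment M = |Σ|/6 = 1040.6250
R_c = M/A = 1040.6250/185.6250 = 5.6061 mm
θ = 360° = 6.283185 rad
V = θ·R_c·A = 6.283185·5.6061·185.6250 = 6538.440 mm³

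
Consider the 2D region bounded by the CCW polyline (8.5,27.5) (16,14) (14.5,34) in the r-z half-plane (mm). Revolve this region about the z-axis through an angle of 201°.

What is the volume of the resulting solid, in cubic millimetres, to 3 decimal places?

Volume = 2958.654 mm³

Profile (r,z), 3 vertices: (8.5,27.5) (16,14) (14.5,34)
edge 0: (8.5,27.5)→(16,14)  cross = 8.5·14 − 16·27.5 = -321.0000; (r_i+r_j)·cross = 24.5·-321.0000 = -7864.5000
edge 1: (16,14)→(14.5,34)  cross = 16·34 − 14.5·14 = 341.0000; (r_i+r_j)·cross = 30.5·341.0000 = 10400.5000
edge 2: (14.5,34)→(8.5,27.5)  cross = 14.5·27.5 − 8.5·34 = 109.7500; (r_i+r_j)·cross = 23·109.7500 = 2524.2500
Σcross = 129.7500 → A = |Σcross|/2 = 64.8750 mm²
Σ(r_i+r_j)·cross = 5060.2500 → first moment M = |Σ|/6 = 843.3750
R_c = M/A = 843.3750/64.8750 = 13.0000 mm
θ = 201° = 3.508112 rad
V = θ·R_c·A = 3.508112·13.0000·64.8750 = 2958.654 mm³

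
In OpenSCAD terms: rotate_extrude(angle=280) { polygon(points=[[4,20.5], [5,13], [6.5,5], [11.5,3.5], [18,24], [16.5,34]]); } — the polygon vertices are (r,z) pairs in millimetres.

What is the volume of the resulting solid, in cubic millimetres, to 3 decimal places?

Profile (r,z), 6 vertices: (4,20.5) (5,13) (6.5,5) (11.5,3.5) (18,24) (16.5,34)
edge 0: (4,20.5)→(5,13)  cross = 4·13 − 5·20.5 = -50.5000; (r_i+r_j)·cross = 9·-50.5000 = -454.5000
edge 1: (5,13)→(6.5,5)  cross = 5·5 − 6.5·13 = -59.5000; (r_i+r_j)·cross = 11.5·-59.5000 = -684.2500
edge 2: (6.5,5)→(11.5,3.5)  cross = 6.5·3.5 − 11.5·5 = -34.7500; (r_i+r_j)·cross = 18·-34.7500 = -625.5000
edge 3: (11.5,3.5)→(18,24)  cross = 11.5·24 − 18·3.5 = 213.0000; (r_i+r_j)·cross = 29.5·213.0000 = 6283.5000
edge 4: (18,24)→(16.5,34)  cross = 18·34 − 16.5·24 = 216.0000; (r_i+r_j)·cross = 34.5·216.0000 = 7452.0000
edge 5: (16.5,34)→(4,20.5)  cross = 16.5·20.5 − 4·34 = 202.2500; (r_i+r_j)·cross = 20.5·202.2500 = 4146.1250
Σcross = 486.5000 → A = |Σcross|/2 = 243.2500 mm²
Σ(r_i+r_j)·cross = 16117.3750 → first moment M = |Σ|/6 = 2686.2292
R_c = M/A = 2686.2292/243.2500 = 11.0431 mm
θ = 280° = 4.886922 rad
V = θ·R_c·A = 4.886922·11.0431·243.2500 = 13127.392 mm³

Volume = 13127.392 mm³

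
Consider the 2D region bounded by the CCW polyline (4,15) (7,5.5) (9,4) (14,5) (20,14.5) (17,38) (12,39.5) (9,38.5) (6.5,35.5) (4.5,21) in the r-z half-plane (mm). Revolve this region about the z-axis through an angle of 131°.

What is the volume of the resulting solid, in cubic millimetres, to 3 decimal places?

Profile (r,z), 10 vertices: (4,15) (7,5.5) (9,4) (14,5) (20,14.5) (17,38) (12,39.5) (9,38.5) (6.5,35.5) (4.5,21)
edge 0: (4,15)→(7,5.5)  cross = 4·5.5 − 7·15 = -83.0000; (r_i+r_j)·cross = 11·-83.0000 = -913.0000
edge 1: (7,5.5)→(9,4)  cross = 7·4 − 9·5.5 = -21.5000; (r_i+r_j)·cross = 16·-21.5000 = -344.0000
edge 2: (9,4)→(14,5)  cross = 9·5 − 14·4 = -11.0000; (r_i+r_j)·cross = 23·-11.0000 = -253.0000
edge 3: (14,5)→(20,14.5)  cross = 14·14.5 − 20·5 = 103.0000; (r_i+r_j)·cross = 34·103.0000 = 3502.0000
edge 4: (20,14.5)→(17,38)  cross = 20·38 − 17·14.5 = 513.5000; (r_i+r_j)·cross = 37·513.5000 = 18999.5000
edge 5: (17,38)→(12,39.5)  cross = 17·39.5 − 12·38 = 215.5000; (r_i+r_j)·cross = 29·215.5000 = 6249.5000
edge 6: (12,39.5)→(9,38.5)  cross = 12·38.5 − 9·39.5 = 106.5000; (r_i+r_j)·cross = 21·106.5000 = 2236.5000
edge 7: (9,38.5)→(6.5,35.5)  cross = 9·35.5 − 6.5·38.5 = 69.2500; (r_i+r_j)·cross = 15.5·69.2500 = 1073.3750
edge 8: (6.5,35.5)→(4.5,21)  cross = 6.5·21 − 4.5·35.5 = -23.2500; (r_i+r_j)·cross = 11·-23.2500 = -255.7500
edge 9: (4.5,21)→(4,15)  cross = 4.5·15 − 4·21 = -16.5000; (r_i+r_j)·cross = 8.5·-16.5000 = -140.2500
Σcross = 852.5000 → A = |Σcross|/2 = 426.2500 mm²
Σ(r_i+r_j)·cross = 30154.8750 → first moment M = |Σ|/6 = 5025.8125
R_c = M/A = 5025.8125/426.2500 = 11.7908 mm
θ = 131° = 2.286381 rad
V = θ·R_c·A = 2.286381·11.7908·426.2500 = 11490.924 mm³

Volume = 11490.924 mm³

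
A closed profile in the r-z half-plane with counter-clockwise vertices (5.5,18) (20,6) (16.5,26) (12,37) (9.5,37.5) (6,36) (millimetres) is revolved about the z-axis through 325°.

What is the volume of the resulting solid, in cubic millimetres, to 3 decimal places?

Volume = 17424.895 mm³

Profile (r,z), 6 vertices: (5.5,18) (20,6) (16.5,26) (12,37) (9.5,37.5) (6,36)
edge 0: (5.5,18)→(20,6)  cross = 5.5·6 − 20·18 = -327.0000; (r_i+r_j)·cross = 25.5·-327.0000 = -8338.5000
edge 1: (20,6)→(16.5,26)  cross = 20·26 − 16.5·6 = 421.0000; (r_i+r_j)·cross = 36.5·421.0000 = 15366.5000
edge 2: (16.5,26)→(12,37)  cross = 16.5·37 − 12·26 = 298.5000; (r_i+r_j)·cross = 28.5·298.5000 = 8507.2500
edge 3: (12,37)→(9.5,37.5)  cross = 12·37.5 − 9.5·37 = 98.5000; (r_i+r_j)·cross = 21.5·98.5000 = 2117.7500
edge 4: (9.5,37.5)→(6,36)  cross = 9.5·36 − 6·37.5 = 117.0000; (r_i+r_j)·cross = 15.5·117.0000 = 1813.5000
edge 5: (6,36)→(5.5,18)  cross = 6·18 − 5.5·36 = -90.0000; (r_i+r_j)·cross = 11.5·-90.0000 = -1035.0000
Σcross = 518.0000 → A = |Σcross|/2 = 259.0000 mm²
Σ(r_i+r_j)·cross = 18431.5000 → first moment M = |Σ|/6 = 3071.9167
R_c = M/A = 3071.9167/259.0000 = 11.8607 mm
θ = 325° = 5.672320 rad
V = θ·R_c·A = 5.672320·11.8607·259.0000 = 17424.895 mm³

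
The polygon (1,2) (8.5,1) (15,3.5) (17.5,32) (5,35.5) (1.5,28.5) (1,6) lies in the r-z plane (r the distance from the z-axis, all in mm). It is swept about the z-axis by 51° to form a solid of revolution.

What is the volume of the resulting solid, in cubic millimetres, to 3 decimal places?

Volume = 3665.135 mm³

Profile (r,z), 7 vertices: (1,2) (8.5,1) (15,3.5) (17.5,32) (5,35.5) (1.5,28.5) (1,6)
edge 0: (1,2)→(8.5,1)  cross = 1·1 − 8.5·2 = -16.0000; (r_i+r_j)·cross = 9.5·-16.0000 = -152.0000
edge 1: (8.5,1)→(15,3.5)  cross = 8.5·3.5 − 15·1 = 14.7500; (r_i+r_j)·cross = 23.5·14.7500 = 346.6250
edge 2: (15,3.5)→(17.5,32)  cross = 15·32 − 17.5·3.5 = 418.7500; (r_i+r_j)·cross = 32.5·418.7500 = 13609.3750
edge 3: (17.5,32)→(5,35.5)  cross = 17.5·35.5 − 5·32 = 461.2500; (r_i+r_j)·cross = 22.5·461.2500 = 10378.1250
edge 4: (5,35.5)→(1.5,28.5)  cross = 5·28.5 − 1.5·35.5 = 89.2500; (r_i+r_j)·cross = 6.5·89.2500 = 580.1250
edge 5: (1.5,28.5)→(1,6)  cross = 1.5·6 − 1·28.5 = -19.5000; (r_i+r_j)·cross = 2.5·-19.5000 = -48.7500
edge 6: (1,6)→(1,2)  cross = 1·2 − 1·6 = -4.0000; (r_i+r_j)·cross = 2·-4.0000 = -8.0000
Σcross = 944.5000 → A = |Σcross|/2 = 472.2500 mm²
Σ(r_i+r_j)·cross = 24705.5000 → first moment M = |Σ|/6 = 4117.5833
R_c = M/A = 4117.5833/472.2500 = 8.7191 mm
θ = 51° = 0.890118 rad
V = θ·R_c·A = 0.890118·8.7191·472.2500 = 3665.135 mm³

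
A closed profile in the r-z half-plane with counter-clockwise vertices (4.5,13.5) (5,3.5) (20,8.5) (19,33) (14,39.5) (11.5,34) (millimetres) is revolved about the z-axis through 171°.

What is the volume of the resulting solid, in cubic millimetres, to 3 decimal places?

Profile (r,z), 6 vertices: (4.5,13.5) (5,3.5) (20,8.5) (19,33) (14,39.5) (11.5,34)
edge 0: (4.5,13.5)→(5,3.5)  cross = 4.5·3.5 − 5·13.5 = -51.7500; (r_i+r_j)·cross = 9.5·-51.7500 = -491.6250
edge 1: (5,3.5)→(20,8.5)  cross = 5·8.5 − 20·3.5 = -27.5000; (r_i+r_j)·cross = 25·-27.5000 = -687.5000
edge 2: (20,8.5)→(19,33)  cross = 20·33 − 19·8.5 = 498.5000; (r_i+r_j)·cross = 39·498.5000 = 19441.5000
edge 3: (19,33)→(14,39.5)  cross = 19·39.5 − 14·33 = 288.5000; (r_i+r_j)·cross = 33·288.5000 = 9520.5000
edge 4: (14,39.5)→(11.5,34)  cross = 14·34 − 11.5·39.5 = 21.7500; (r_i+r_j)·cross = 25.5·21.7500 = 554.6250
edge 5: (11.5,34)→(4.5,13.5)  cross = 11.5·13.5 − 4.5·34 = 2.2500; (r_i+r_j)·cross = 16·2.2500 = 36.0000
Σcross = 731.7500 → A = |Σcross|/2 = 365.8750 mm²
Σ(r_i+r_j)·cross = 28373.5000 → first moment M = |Σ|/6 = 4728.9167
R_c = M/A = 4728.9167/365.8750 = 12.9250 mm
θ = 171° = 2.984513 rad
V = θ·R_c·A = 2.984513·12.9250·365.8750 = 14113.513 mm³

Volume = 14113.513 mm³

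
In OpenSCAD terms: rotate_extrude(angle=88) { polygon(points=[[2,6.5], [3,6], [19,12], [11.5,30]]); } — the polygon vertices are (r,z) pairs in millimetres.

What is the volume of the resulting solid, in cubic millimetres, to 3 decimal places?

Volume = 2974.922 mm³

Profile (r,z), 4 vertices: (2,6.5) (3,6) (19,12) (11.5,30)
edge 0: (2,6.5)→(3,6)  cross = 2·6 − 3·6.5 = -7.5000; (r_i+r_j)·cross = 5·-7.5000 = -37.5000
edge 1: (3,6)→(19,12)  cross = 3·12 − 19·6 = -78.0000; (r_i+r_j)·cross = 22·-78.0000 = -1716.0000
edge 2: (19,12)→(11.5,30)  cross = 19·30 − 11.5·12 = 432.0000; (r_i+r_j)·cross = 30.5·432.0000 = 13176.0000
edge 3: (11.5,30)→(2,6.5)  cross = 11.5·6.5 − 2·30 = 14.7500; (r_i+r_j)·cross = 13.5·14.7500 = 199.1250
Σcross = 361.2500 → A = |Σcross|/2 = 180.6250 mm²
Σ(r_i+r_j)·cross = 11621.6250 → first moment M = |Σ|/6 = 1936.9375
R_c = M/A = 1936.9375/180.6250 = 10.7235 mm
θ = 88° = 1.535890 rad
V = θ·R_c·A = 1.535890·10.7235·180.6250 = 2974.922 mm³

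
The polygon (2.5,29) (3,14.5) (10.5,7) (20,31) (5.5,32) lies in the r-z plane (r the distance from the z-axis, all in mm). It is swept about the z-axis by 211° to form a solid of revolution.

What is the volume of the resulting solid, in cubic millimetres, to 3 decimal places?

Profile (r,z), 5 vertices: (2.5,29) (3,14.5) (10.5,7) (20,31) (5.5,32)
edge 0: (2.5,29)→(3,14.5)  cross = 2.5·14.5 − 3·29 = -50.7500; (r_i+r_j)·cross = 5.5·-50.7500 = -279.1250
edge 1: (3,14.5)→(10.5,7)  cross = 3·7 − 10.5·14.5 = -131.2500; (r_i+r_j)·cross = 13.5·-131.2500 = -1771.8750
edge 2: (10.5,7)→(20,31)  cross = 10.5·31 − 20·7 = 185.5000; (r_i+r_j)·cross = 30.5·185.5000 = 5657.7500
edge 3: (20,31)→(5.5,32)  cross = 20·32 − 5.5·31 = 469.5000; (r_i+r_j)·cross = 25.5·469.5000 = 11972.2500
edge 4: (5.5,32)→(2.5,29)  cross = 5.5·29 − 2.5·32 = 79.5000; (r_i+r_j)·cross = 8·79.5000 = 636.0000
Σcross = 552.5000 → A = |Σcross|/2 = 276.2500 mm²
Σ(r_i+r_j)·cross = 16215.0000 → first moment M = |Σ|/6 = 2702.5000
R_c = M/A = 2702.5000/276.2500 = 9.7828 mm
θ = 211° = 3.682645 rad
V = θ·R_c·A = 3.682645·9.7828·276.2500 = 9952.347 mm³

Volume = 9952.347 mm³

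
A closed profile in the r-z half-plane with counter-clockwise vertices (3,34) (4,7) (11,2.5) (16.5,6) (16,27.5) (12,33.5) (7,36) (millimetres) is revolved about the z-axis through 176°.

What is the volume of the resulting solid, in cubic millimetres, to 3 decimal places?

Volume = 10914.033 mm³

Profile (r,z), 7 vertices: (3,34) (4,7) (11,2.5) (16.5,6) (16,27.5) (12,33.5) (7,36)
edge 0: (3,34)→(4,7)  cross = 3·7 − 4·34 = -115.0000; (r_i+r_j)·cross = 7·-115.0000 = -805.0000
edge 1: (4,7)→(11,2.5)  cross = 4·2.5 − 11·7 = -67.0000; (r_i+r_j)·cross = 15·-67.0000 = -1005.0000
edge 2: (11,2.5)→(16.5,6)  cross = 11·6 − 16.5·2.5 = 24.7500; (r_i+r_j)·cross = 27.5·24.7500 = 680.6250
edge 3: (16.5,6)→(16,27.5)  cross = 16.5·27.5 − 16·6 = 357.7500; (r_i+r_j)·cross = 32.5·357.7500 = 11626.8750
edge 4: (16,27.5)→(12,33.5)  cross = 16·33.5 − 12·27.5 = 206.0000; (r_i+r_j)·cross = 28·206.0000 = 5768.0000
edge 5: (12,33.5)→(7,36)  cross = 12·36 − 7·33.5 = 197.5000; (r_i+r_j)·cross = 19·197.5000 = 3752.5000
edge 6: (7,36)→(3,34)  cross = 7·34 − 3·36 = 130.0000; (r_i+r_j)·cross = 10·130.0000 = 1300.0000
Σcross = 734.0000 → A = |Σcross|/2 = 367.0000 mm²
Σ(r_i+r_j)·cross = 21318.0000 → first moment M = |Σ|/6 = 3553.0000
R_c = M/A = 3553.0000/367.0000 = 9.6812 mm
θ = 176° = 3.071779 rad
V = θ·R_c·A = 3.071779·9.6812·367.0000 = 10914.033 mm³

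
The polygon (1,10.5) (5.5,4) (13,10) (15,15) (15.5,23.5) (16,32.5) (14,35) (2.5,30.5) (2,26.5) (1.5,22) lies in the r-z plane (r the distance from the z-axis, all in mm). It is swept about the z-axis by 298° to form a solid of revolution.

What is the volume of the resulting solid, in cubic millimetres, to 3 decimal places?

Volume = 15104.698 mm³

Profile (r,z), 10 vertices: (1,10.5) (5.5,4) (13,10) (15,15) (15.5,23.5) (16,32.5) (14,35) (2.5,30.5) (2,26.5) (1.5,22)
edge 0: (1,10.5)→(5.5,4)  cross = 1·4 − 5.5·10.5 = -53.7500; (r_i+r_j)·cross = 6.5·-53.7500 = -349.3750
edge 1: (5.5,4)→(13,10)  cross = 5.5·10 − 13·4 = 3.0000; (r_i+r_j)·cross = 18.5·3.0000 = 55.5000
edge 2: (13,10)→(15,15)  cross = 13·15 − 15·10 = 45.0000; (r_i+r_j)·cross = 28·45.0000 = 1260.0000
edge 3: (15,15)→(15.5,23.5)  cross = 15·23.5 − 15.5·15 = 120.0000; (r_i+r_j)·cross = 30.5·120.0000 = 3660.0000
edge 4: (15.5,23.5)→(16,32.5)  cross = 15.5·32.5 − 16·23.5 = 127.7500; (r_i+r_j)·cross = 31.5·127.7500 = 4024.1250
edge 5: (16,32.5)→(14,35)  cross = 16·35 − 14·32.5 = 105.0000; (r_i+r_j)·cross = 30·105.0000 = 3150.0000
edge 6: (14,35)→(2.5,30.5)  cross = 14·30.5 − 2.5·35 = 339.5000; (r_i+r_j)·cross = 16.5·339.5000 = 5601.7500
edge 7: (2.5,30.5)→(2,26.5)  cross = 2.5·26.5 − 2·30.5 = 5.2500; (r_i+r_j)·cross = 4.5·5.2500 = 23.6250
edge 8: (2,26.5)→(1.5,22)  cross = 2·22 − 1.5·26.5 = 4.2500; (r_i+r_j)·cross = 3.5·4.2500 = 14.8750
edge 9: (1.5,22)→(1,10.5)  cross = 1.5·10.5 − 1·22 = -6.2500; (r_i+r_j)·cross = 2.5·-6.2500 = -15.6250
Σcross = 689.7500 → A = |Σcross|/2 = 344.8750 mm²
Σ(r_i+r_j)·cross = 17424.8750 → first moment M = |Σ|/6 = 2904.1458
R_c = M/A = 2904.1458/344.8750 = 8.4209 mm
θ = 298° = 5.201081 rad
V = θ·R_c·A = 5.201081·8.4209·344.8750 = 15104.698 mm³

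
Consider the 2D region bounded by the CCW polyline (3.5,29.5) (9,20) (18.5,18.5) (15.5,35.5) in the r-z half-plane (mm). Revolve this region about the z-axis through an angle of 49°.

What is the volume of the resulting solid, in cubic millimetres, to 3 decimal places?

Profile (r,z), 4 vertices: (3.5,29.5) (9,20) (18.5,18.5) (15.5,35.5)
edge 0: (3.5,29.5)→(9,20)  cross = 3.5·20 − 9·29.5 = -195.5000; (r_i+r_j)·cross = 12.5·-195.5000 = -2443.7500
edge 1: (9,20)→(18.5,18.5)  cross = 9·18.5 − 18.5·20 = -203.5000; (r_i+r_j)·cross = 27.5·-203.5000 = -5596.2500
edge 2: (18.5,18.5)→(15.5,35.5)  cross = 18.5·35.5 − 15.5·18.5 = 370.0000; (r_i+r_j)·cross = 34·370.0000 = 12580.0000
edge 3: (15.5,35.5)→(3.5,29.5)  cross = 15.5·29.5 − 3.5·35.5 = 333.0000; (r_i+r_j)·cross = 19·333.0000 = 6327.0000
Σcross = 304.0000 → A = |Σcross|/2 = 152.0000 mm²
Σ(r_i+r_j)·cross = 10867.0000 → first moment M = |Σ|/6 = 1811.1667
R_c = M/A = 1811.1667/152.0000 = 11.9156 mm
θ = 49° = 0.855211 rad
V = θ·R_c·A = 0.855211·11.9156·152.0000 = 1548.930 mm³

Volume = 1548.930 mm³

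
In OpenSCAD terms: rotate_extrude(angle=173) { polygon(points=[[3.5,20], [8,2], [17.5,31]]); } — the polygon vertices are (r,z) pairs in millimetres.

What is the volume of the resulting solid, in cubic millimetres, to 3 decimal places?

Profile (r,z), 3 vertices: (3.5,20) (8,2) (17.5,31)
edge 0: (3.5,20)→(8,2)  cross = 3.5·2 − 8·20 = -153.0000; (r_i+r_j)·cross = 11.5·-153.0000 = -1759.5000
edge 1: (8,2)→(17.5,31)  cross = 8·31 − 17.5·2 = 213.0000; (r_i+r_j)·cross = 25.5·213.0000 = 5431.5000
edge 2: (17.5,31)→(3.5,20)  cross = 17.5·20 − 3.5·31 = 241.5000; (r_i+r_j)·cross = 21·241.5000 = 5071.5000
Σcross = 301.5000 → A = |Σcross|/2 = 150.7500 mm²
Σ(r_i+r_j)·cross = 8743.5000 → first moment M = |Σ|/6 = 1457.2500
R_c = M/A = 1457.2500/150.7500 = 9.6667 mm
θ = 173° = 3.019420 rad
V = θ·R_c·A = 3.019420·9.6667·150.7500 = 4400.049 mm³

Volume = 4400.049 mm³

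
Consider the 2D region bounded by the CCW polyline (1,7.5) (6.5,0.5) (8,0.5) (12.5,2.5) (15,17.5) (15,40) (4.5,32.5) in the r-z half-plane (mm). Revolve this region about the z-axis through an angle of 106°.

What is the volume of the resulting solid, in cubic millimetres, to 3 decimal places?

Profile (r,z), 7 vertices: (1,7.5) (6.5,0.5) (8,0.5) (12.5,2.5) (15,17.5) (15,40) (4.5,32.5)
edge 0: (1,7.5)→(6.5,0.5)  cross = 1·0.5 − 6.5·7.5 = -48.2500; (r_i+r_j)·cross = 7.5·-48.2500 = -361.8750
edge 1: (6.5,0.5)→(8,0.5)  cross = 6.5·0.5 − 8·0.5 = -0.7500; (r_i+r_j)·cross = 14.5·-0.7500 = -10.8750
edge 2: (8,0.5)→(12.5,2.5)  cross = 8·2.5 − 12.5·0.5 = 13.7500; (r_i+r_j)·cross = 20.5·13.7500 = 281.8750
edge 3: (12.5,2.5)→(15,17.5)  cross = 12.5·17.5 − 15·2.5 = 181.2500; (r_i+r_j)·cross = 27.5·181.2500 = 4984.3750
edge 4: (15,17.5)→(15,40)  cross = 15·40 − 15·17.5 = 337.5000; (r_i+r_j)·cross = 30·337.5000 = 10125.0000
edge 5: (15,40)→(4.5,32.5)  cross = 15·32.5 − 4.5·40 = 307.5000; (r_i+r_j)·cross = 19.5·307.5000 = 5996.2500
edge 6: (4.5,32.5)→(1,7.5)  cross = 4.5·7.5 − 1·32.5 = 1.2500; (r_i+r_j)·cross = 5.5·1.2500 = 6.8750
Σcross = 792.2500 → A = |Σcross|/2 = 396.1250 mm²
Σ(r_i+r_j)·cross = 21021.6250 → first moment M = |Σ|/6 = 3503.6042
R_c = M/A = 3503.6042/396.1250 = 8.8447 mm
θ = 106° = 1.850049 rad
V = θ·R_c·A = 1.850049·8.8447·396.1250 = 6481.839 mm³

Volume = 6481.839 mm³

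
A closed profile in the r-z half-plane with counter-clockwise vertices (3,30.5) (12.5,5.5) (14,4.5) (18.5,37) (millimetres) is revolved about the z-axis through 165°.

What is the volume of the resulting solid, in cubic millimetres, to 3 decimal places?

Profile (r,z), 4 vertices: (3,30.5) (12.5,5.5) (14,4.5) (18.5,37)
edge 0: (3,30.5)→(12.5,5.5)  cross = 3·5.5 − 12.5·30.5 = -364.7500; (r_i+r_j)·cross = 15.5·-364.7500 = -5653.6250
edge 1: (12.5,5.5)→(14,4.5)  cross = 12.5·4.5 − 14·5.5 = -20.7500; (r_i+r_j)·cross = 26.5·-20.7500 = -549.8750
edge 2: (14,4.5)→(18.5,37)  cross = 14·37 − 18.5·4.5 = 434.7500; (r_i+r_j)·cross = 32.5·434.7500 = 14129.3750
edge 3: (18.5,37)→(3,30.5)  cross = 18.5·30.5 − 3·37 = 453.2500; (r_i+r_j)·cross = 21.5·453.2500 = 9744.8750
Σcross = 502.5000 → A = |Σcross|/2 = 251.2500 mm²
Σ(r_i+r_j)·cross = 17670.7500 → first moment M = |Σ|/6 = 2945.1250
R_c = M/A = 2945.1250/251.2500 = 11.7219 mm
θ = 165° = 2.879793 rad
V = θ·R_c·A = 2.879793·11.7219·251.2500 = 8481.351 mm³

Volume = 8481.351 mm³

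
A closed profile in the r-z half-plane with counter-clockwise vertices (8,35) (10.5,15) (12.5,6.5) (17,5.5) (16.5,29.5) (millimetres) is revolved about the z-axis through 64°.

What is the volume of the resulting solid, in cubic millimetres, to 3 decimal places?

Profile (r,z), 5 vertices: (8,35) (10.5,15) (12.5,6.5) (17,5.5) (16.5,29.5)
edge 0: (8,35)→(10.5,15)  cross = 8·15 − 10.5·35 = -247.5000; (r_i+r_j)·cross = 18.5·-247.5000 = -4578.7500
edge 1: (10.5,15)→(12.5,6.5)  cross = 10.5·6.5 − 12.5·15 = -119.2500; (r_i+r_j)·cross = 23·-119.2500 = -2742.7500
edge 2: (12.5,6.5)→(17,5.5)  cross = 12.5·5.5 − 17·6.5 = -41.7500; (r_i+r_j)·cross = 29.5·-41.7500 = -1231.6250
edge 3: (17,5.5)→(16.5,29.5)  cross = 17·29.5 − 16.5·5.5 = 410.7500; (r_i+r_j)·cross = 33.5·410.7500 = 13760.1250
edge 4: (16.5,29.5)→(8,35)  cross = 16.5·35 − 8·29.5 = 341.5000; (r_i+r_j)·cross = 24.5·341.5000 = 8366.7500
Σcross = 343.7500 → A = |Σcross|/2 = 171.8750 mm²
Σ(r_i+r_j)·cross = 13573.7500 → first moment M = |Σ|/6 = 2262.2917
R_c = M/A = 2262.2917/171.8750 = 13.1624 mm
θ = 64° = 1.117011 rad
V = θ·R_c·A = 1.117011·13.1624·171.8750 = 2527.004 mm³

Volume = 2527.004 mm³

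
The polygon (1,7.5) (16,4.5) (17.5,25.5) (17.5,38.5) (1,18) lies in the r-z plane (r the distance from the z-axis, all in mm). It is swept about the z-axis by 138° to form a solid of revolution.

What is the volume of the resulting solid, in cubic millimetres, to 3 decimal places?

Profile (r,z), 5 vertices: (1,7.5) (16,4.5) (17.5,25.5) (17.5,38.5) (1,18)
edge 0: (1,7.5)→(16,4.5)  cross = 1·4.5 − 16·7.5 = -115.5000; (r_i+r_j)·cross = 17·-115.5000 = -1963.5000
edge 1: (16,4.5)→(17.5,25.5)  cross = 16·25.5 − 17.5·4.5 = 329.2500; (r_i+r_j)·cross = 33.5·329.2500 = 11029.8750
edge 2: (17.5,25.5)→(17.5,38.5)  cross = 17.5·38.5 − 17.5·25.5 = 227.5000; (r_i+r_j)·cross = 35·227.5000 = 7962.5000
edge 3: (17.5,38.5)→(1,18)  cross = 17.5·18 − 1·38.5 = 276.5000; (r_i+r_j)·cross = 18.5·276.5000 = 5115.2500
edge 4: (1,18)→(1,7.5)  cross = 1·7.5 − 1·18 = -10.5000; (r_i+r_j)·cross = 2·-10.5000 = -21.0000
Σcross = 707.2500 → A = |Σcross|/2 = 353.6250 mm²
Σ(r_i+r_j)·cross = 22123.1250 → first moment M = |Σ|/6 = 3687.1875
R_c = M/A = 3687.1875/353.6250 = 10.4268 mm
θ = 138° = 2.408554 rad
V = θ·R_c·A = 2.408554·10.4268·353.6250 = 8880.792 mm³

Volume = 8880.792 mm³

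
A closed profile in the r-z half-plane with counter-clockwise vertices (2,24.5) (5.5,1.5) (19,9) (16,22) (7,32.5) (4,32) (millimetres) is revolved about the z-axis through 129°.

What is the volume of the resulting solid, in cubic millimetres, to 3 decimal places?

Profile (r,z), 6 vertices: (2,24.5) (5.5,1.5) (19,9) (16,22) (7,32.5) (4,32)
edge 0: (2,24.5)→(5.5,1.5)  cross = 2·1.5 − 5.5·24.5 = -131.7500; (r_i+r_j)·cross = 7.5·-131.7500 = -988.1250
edge 1: (5.5,1.5)→(19,9)  cross = 5.5·9 − 19·1.5 = 21.0000; (r_i+r_j)·cross = 24.5·21.0000 = 514.5000
edge 2: (19,9)→(16,22)  cross = 19·22 − 16·9 = 274.0000; (r_i+r_j)·cross = 35·274.0000 = 9590.0000
edge 3: (16,22)→(7,32.5)  cross = 16·32.5 − 7·22 = 366.0000; (r_i+r_j)·cross = 23·366.0000 = 8418.0000
edge 4: (7,32.5)→(4,32)  cross = 7·32 − 4·32.5 = 94.0000; (r_i+r_j)·cross = 11·94.0000 = 1034.0000
edge 5: (4,32)→(2,24.5)  cross = 4·24.5 − 2·32 = 34.0000; (r_i+r_j)·cross = 6·34.0000 = 204.0000
Σcross = 657.2500 → A = |Σcross|/2 = 328.6250 mm²
Σ(r_i+r_j)·cross = 18772.3750 → first moment M = |Σ|/6 = 3128.7292
R_c = M/A = 3128.7292/328.6250 = 9.5207 mm
θ = 129° = 2.251475 rad
V = θ·R_c·A = 2.251475·9.5207·328.6250 = 7044.255 mm³

Volume = 7044.255 mm³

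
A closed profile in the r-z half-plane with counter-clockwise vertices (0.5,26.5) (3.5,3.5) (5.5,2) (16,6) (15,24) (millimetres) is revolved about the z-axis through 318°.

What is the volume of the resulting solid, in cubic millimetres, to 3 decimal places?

Volume = 13539.121 mm³

Profile (r,z), 5 vertices: (0.5,26.5) (3.5,3.5) (5.5,2) (16,6) (15,24)
edge 0: (0.5,26.5)→(3.5,3.5)  cross = 0.5·3.5 − 3.5·26.5 = -91.0000; (r_i+r_j)·cross = 4·-91.0000 = -364.0000
edge 1: (3.5,3.5)→(5.5,2)  cross = 3.5·2 − 5.5·3.5 = -12.2500; (r_i+r_j)·cross = 9·-12.2500 = -110.2500
edge 2: (5.5,2)→(16,6)  cross = 5.5·6 − 16·2 = 1.0000; (r_i+r_j)·cross = 21.5·1.0000 = 21.5000
edge 3: (16,6)→(15,24)  cross = 16·24 − 15·6 = 294.0000; (r_i+r_j)·cross = 31·294.0000 = 9114.0000
edge 4: (15,24)→(0.5,26.5)  cross = 15·26.5 − 0.5·24 = 385.5000; (r_i+r_j)·cross = 15.5·385.5000 = 5975.2500
Σcross = 577.2500 → A = |Σcross|/2 = 288.6250 mm²
Σ(r_i+r_j)·cross = 14636.5000 → first moment M = |Σ|/6 = 2439.4167
R_c = M/A = 2439.4167/288.6250 = 8.4519 mm
θ = 318° = 5.550147 rad
V = θ·R_c·A = 5.550147·8.4519·288.6250 = 13539.121 mm³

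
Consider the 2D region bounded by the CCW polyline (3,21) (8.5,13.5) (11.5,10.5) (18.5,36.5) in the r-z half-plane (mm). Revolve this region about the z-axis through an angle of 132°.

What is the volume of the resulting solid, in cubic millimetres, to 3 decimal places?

Volume = 3784.624 mm³

Profile (r,z), 4 vertices: (3,21) (8.5,13.5) (11.5,10.5) (18.5,36.5)
edge 0: (3,21)→(8.5,13.5)  cross = 3·13.5 − 8.5·21 = -138.0000; (r_i+r_j)·cross = 11.5·-138.0000 = -1587.0000
edge 1: (8.5,13.5)→(11.5,10.5)  cross = 8.5·10.5 − 11.5·13.5 = -66.0000; (r_i+r_j)·cross = 20·-66.0000 = -1320.0000
edge 2: (11.5,10.5)→(18.5,36.5)  cross = 11.5·36.5 − 18.5·10.5 = 225.5000; (r_i+r_j)·cross = 30·225.5000 = 6765.0000
edge 3: (18.5,36.5)→(3,21)  cross = 18.5·21 − 3·36.5 = 279.0000; (r_i+r_j)·cross = 21.5·279.0000 = 5998.5000
Σcross = 300.5000 → A = |Σcross|/2 = 150.2500 mm²
Σ(r_i+r_j)·cross = 9856.5000 → first moment M = |Σ|/6 = 1642.7500
R_c = M/A = 1642.7500/150.2500 = 10.9334 mm
θ = 132° = 2.303835 rad
V = θ·R_c·A = 2.303835·10.9334·150.2500 = 3784.624 mm³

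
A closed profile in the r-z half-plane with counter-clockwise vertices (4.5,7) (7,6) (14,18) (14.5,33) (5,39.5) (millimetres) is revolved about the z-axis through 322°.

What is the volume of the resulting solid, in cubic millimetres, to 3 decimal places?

Volume = 12132.089 mm³

Profile (r,z), 5 vertices: (4.5,7) (7,6) (14,18) (14.5,33) (5,39.5)
edge 0: (4.5,7)→(7,6)  cross = 4.5·6 − 7·7 = -22.0000; (r_i+r_j)·cross = 11.5·-22.0000 = -253.0000
edge 1: (7,6)→(14,18)  cross = 7·18 − 14·6 = 42.0000; (r_i+r_j)·cross = 21·42.0000 = 882.0000
edge 2: (14,18)→(14.5,33)  cross = 14·33 − 14.5·18 = 201.0000; (r_i+r_j)·cross = 28.5·201.0000 = 5728.5000
edge 3: (14.5,33)→(5,39.5)  cross = 14.5·39.5 − 5·33 = 407.7500; (r_i+r_j)·cross = 19.5·407.7500 = 7951.1250
edge 4: (5,39.5)→(4.5,7)  cross = 5·7 − 4.5·39.5 = -142.7500; (r_i+r_j)·cross = 9.5·-142.7500 = -1356.1250
Σcross = 486.0000 → A = |Σcross|/2 = 243.0000 mm²
Σ(r_i+r_j)·cross = 12952.5000 → first moment M = |Σ|/6 = 2158.7500
R_c = M/A = 2158.7500/243.0000 = 8.8837 mm
θ = 322° = 5.619960 rad
V = θ·R_c·A = 5.619960·8.8837·243.0000 = 12132.089 mm³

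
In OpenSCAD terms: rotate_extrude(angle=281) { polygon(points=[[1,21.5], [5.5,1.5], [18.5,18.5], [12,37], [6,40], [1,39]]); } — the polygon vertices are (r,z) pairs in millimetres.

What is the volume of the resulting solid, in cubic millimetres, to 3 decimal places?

Volume = 17239.185 mm³

Profile (r,z), 6 vertices: (1,21.5) (5.5,1.5) (18.5,18.5) (12,37) (6,40) (1,39)
edge 0: (1,21.5)→(5.5,1.5)  cross = 1·1.5 − 5.5·21.5 = -116.7500; (r_i+r_j)·cross = 6.5·-116.7500 = -758.8750
edge 1: (5.5,1.5)→(18.5,18.5)  cross = 5.5·18.5 − 18.5·1.5 = 74.0000; (r_i+r_j)·cross = 24·74.0000 = 1776.0000
edge 2: (18.5,18.5)→(12,37)  cross = 18.5·37 − 12·18.5 = 462.5000; (r_i+r_j)·cross = 30.5·462.5000 = 14106.2500
edge 3: (12,37)→(6,40)  cross = 12·40 − 6·37 = 258.0000; (r_i+r_j)·cross = 18·258.0000 = 4644.0000
edge 4: (6,40)→(1,39)  cross = 6·39 − 1·40 = 194.0000; (r_i+r_j)·cross = 7·194.0000 = 1358.0000
edge 5: (1,39)→(1,21.5)  cross = 1·21.5 − 1·39 = -17.5000; (r_i+r_j)·cross = 2·-17.5000 = -35.0000
Σcross = 854.2500 → A = |Σcross|/2 = 427.1250 mm²
Σ(r_i+r_j)·cross = 21090.3750 → first moment M = |Σ|/6 = 3515.0625
R_c = M/A = 3515.0625/427.1250 = 8.2296 mm
θ = 281° = 4.904375 rad
V = θ·R_c·A = 4.904375·8.2296·427.1250 = 17239.185 mm³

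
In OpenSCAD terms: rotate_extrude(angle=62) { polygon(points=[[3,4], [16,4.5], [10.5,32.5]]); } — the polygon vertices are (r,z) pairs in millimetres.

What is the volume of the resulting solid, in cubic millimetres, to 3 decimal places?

Volume = 1951.237 mm³

Profile (r,z), 3 vertices: (3,4) (16,4.5) (10.5,32.5)
edge 0: (3,4)→(16,4.5)  cross = 3·4.5 − 16·4 = -50.5000; (r_i+r_j)·cross = 19·-50.5000 = -959.5000
edge 1: (16,4.5)→(10.5,32.5)  cross = 16·32.5 − 10.5·4.5 = 472.7500; (r_i+r_j)·cross = 26.5·472.7500 = 12527.8750
edge 2: (10.5,32.5)→(3,4)  cross = 10.5·4 − 3·32.5 = -55.5000; (r_i+r_j)·cross = 13.5·-55.5000 = -749.2500
Σcross = 366.7500 → A = |Σcross|/2 = 183.3750 mm²
Σ(r_i+r_j)·cross = 10819.1250 → first moment M = |Σ|/6 = 1803.1875
R_c = M/A = 1803.1875/183.3750 = 9.8333 mm
θ = 62° = 1.082104 rad
V = θ·R_c·A = 1.082104·9.8333·183.3750 = 1951.237 mm³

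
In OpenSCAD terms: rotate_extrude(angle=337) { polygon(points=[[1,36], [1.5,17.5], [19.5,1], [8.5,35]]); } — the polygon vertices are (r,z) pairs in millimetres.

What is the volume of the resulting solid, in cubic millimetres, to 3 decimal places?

Profile (r,z), 4 vertices: (1,36) (1.5,17.5) (19.5,1) (8.5,35)
edge 0: (1,36)→(1.5,17.5)  cross = 1·17.5 − 1.5·36 = -36.5000; (r_i+r_j)·cross = 2.5·-36.5000 = -91.2500
edge 1: (1.5,17.5)→(19.5,1)  cross = 1.5·1 − 19.5·17.5 = -339.7500; (r_i+r_j)·cross = 21·-339.7500 = -7134.7500
edge 2: (19.5,1)→(8.5,35)  cross = 19.5·35 − 8.5·1 = 674.0000; (r_i+r_j)·cross = 28·674.0000 = 18872.0000
edge 3: (8.5,35)→(1,36)  cross = 8.5·36 − 1·35 = 271.0000; (r_i+r_j)·cross = 9.5·271.0000 = 2574.5000
Σcross = 568.7500 → A = |Σcross|/2 = 284.3750 mm²
Σ(r_i+r_j)·cross = 14220.5000 → first moment M = |Σ|/6 = 2370.0833
R_c = M/A = 2370.0833/284.3750 = 8.3344 mm
θ = 337° = 5.881760 rad
V = θ·R_c·A = 5.881760·8.3344·284.3750 = 13940.260 mm³

Volume = 13940.260 mm³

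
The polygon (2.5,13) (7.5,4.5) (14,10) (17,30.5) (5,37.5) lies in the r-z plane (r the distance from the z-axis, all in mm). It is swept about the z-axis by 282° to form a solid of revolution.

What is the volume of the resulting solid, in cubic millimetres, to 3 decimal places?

Volume = 14615.267 mm³

Profile (r,z), 5 vertices: (2.5,13) (7.5,4.5) (14,10) (17,30.5) (5,37.5)
edge 0: (2.5,13)→(7.5,4.5)  cross = 2.5·4.5 − 7.5·13 = -86.2500; (r_i+r_j)·cross = 10·-86.2500 = -862.5000
edge 1: (7.5,4.5)→(14,10)  cross = 7.5·10 − 14·4.5 = 12.0000; (r_i+r_j)·cross = 21.5·12.0000 = 258.0000
edge 2: (14,10)→(17,30.5)  cross = 14·30.5 − 17·10 = 257.0000; (r_i+r_j)·cross = 31·257.0000 = 7967.0000
edge 3: (17,30.5)→(5,37.5)  cross = 17·37.5 − 5·30.5 = 485.0000; (r_i+r_j)·cross = 22·485.0000 = 10670.0000
edge 4: (5,37.5)→(2.5,13)  cross = 5·13 − 2.5·37.5 = -28.7500; (r_i+r_j)·cross = 7.5·-28.7500 = -215.6250
Σcross = 639.0000 → A = |Σcross|/2 = 319.5000 mm²
Σ(r_i+r_j)·cross = 17816.8750 → first moment M = |Σ|/6 = 2969.4792
R_c = M/A = 2969.4792/319.5000 = 9.2941 mm
θ = 282° = 4.921828 rad
V = θ·R_c·A = 4.921828·9.2941·319.5000 = 14615.267 mm³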